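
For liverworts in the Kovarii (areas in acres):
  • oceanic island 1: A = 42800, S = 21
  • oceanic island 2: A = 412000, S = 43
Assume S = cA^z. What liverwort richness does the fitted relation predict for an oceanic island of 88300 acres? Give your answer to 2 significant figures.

26

z = ln(43/21) / ln(412000/42800) = 0.7167 / 2.2645 = 0.3165
c = 21 / 42800^0.3165 = 21 / 29.23 = 0.7185
S₃ = 0.7185 × 88300^0.3165 = 0.7185 × 36.76 ≈ 26.41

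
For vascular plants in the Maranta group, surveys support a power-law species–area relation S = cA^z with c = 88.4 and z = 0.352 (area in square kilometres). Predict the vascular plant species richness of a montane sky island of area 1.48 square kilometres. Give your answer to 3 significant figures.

101

S = 88.4 × 1.48^0.352 = 88.4 × 1.148 ≈ 101.5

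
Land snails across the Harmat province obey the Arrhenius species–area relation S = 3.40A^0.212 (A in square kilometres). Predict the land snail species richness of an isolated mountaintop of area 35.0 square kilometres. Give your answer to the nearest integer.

7

S = 3.4 × 35^0.212
ln S = ln 3.4 + 0.212 × ln 35 = 1.2238 + 0.212 × 3.5553 = 1.9775
S = e^1.9775 ≈ 7.225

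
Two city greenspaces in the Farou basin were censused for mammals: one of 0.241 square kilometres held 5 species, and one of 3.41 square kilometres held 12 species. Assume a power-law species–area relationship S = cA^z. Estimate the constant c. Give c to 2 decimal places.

8.00

z = ln(S₂/S₁) / ln(A₂/A₁) = ln(12/5) / ln(3.41/0.241) = 0.8755 / 2.6497 = 0.3304
c = S₁ / A₁^z = 5 / 0.241^0.3304 = 5 / 0.6249 = 8.001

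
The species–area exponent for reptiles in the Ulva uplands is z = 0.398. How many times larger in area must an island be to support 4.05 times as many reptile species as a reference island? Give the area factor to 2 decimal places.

(A₂/A₁)^0.398 = 4.05, so A₂/A₁ = 4.05^(1/0.398) = 4.05^2.513
ln(A₂/A₁) = ln 4.05 / 0.398 = 1.3987 / 0.398 = 3.5144
A₂/A₁ = e^3.5144 ≈ 33.59

33.59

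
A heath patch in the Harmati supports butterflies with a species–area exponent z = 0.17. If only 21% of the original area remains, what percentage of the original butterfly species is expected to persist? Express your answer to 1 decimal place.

S_new/S_old = (A_new/A_old)^z = 0.21^0.17
= exp(0.17 × ln 0.21) = exp(0.17 × -1.5606) = exp(-0.2653) ≈ 0.767

76.7%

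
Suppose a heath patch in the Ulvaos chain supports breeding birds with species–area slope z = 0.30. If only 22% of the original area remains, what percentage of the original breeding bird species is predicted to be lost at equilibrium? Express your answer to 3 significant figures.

S_new/S_old = (A_new/A_old)^z = 0.22^0.3
= exp(0.3 × ln 0.22) = exp(0.3 × -1.5141) = exp(-0.4542) ≈ 0.6349
Fraction lost = 1 − 0.6349 = 0.3651

36.5%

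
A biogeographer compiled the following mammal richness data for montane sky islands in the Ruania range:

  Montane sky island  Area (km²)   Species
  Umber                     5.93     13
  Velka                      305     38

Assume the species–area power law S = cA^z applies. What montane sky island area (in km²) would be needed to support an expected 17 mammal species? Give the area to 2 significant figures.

z = ln(38/13) / ln(305/5.93) = 1.0726 / 3.9403 = 0.2722
c = 13 / 5.93^0.2722 = 13 / 1.623 = 8.008
A = (17/8.008)^(1/0.2722) ⇒ ln A = ln(2.123)/0.2722 = 2.7655
A = e^2.7655 ≈ 15.89 km²

16 km²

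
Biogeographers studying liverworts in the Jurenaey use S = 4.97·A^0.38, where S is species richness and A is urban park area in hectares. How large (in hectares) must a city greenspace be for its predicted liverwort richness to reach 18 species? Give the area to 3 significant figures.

29.6 hectares

18 = 4.97 × A^0.38  ⇒  A^0.38 = 18/4.97 = 3.622
ln A = ln(3.622) / 0.38 = 1.2870 / 0.38 = 3.3867
A = e^3.3867 ≈ 29.57 hectares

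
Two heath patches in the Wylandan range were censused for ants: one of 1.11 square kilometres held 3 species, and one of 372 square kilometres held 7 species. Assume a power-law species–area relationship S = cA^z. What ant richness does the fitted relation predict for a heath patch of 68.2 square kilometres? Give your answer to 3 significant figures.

5.47

z = ln(7/3) / ln(372/1.11) = 0.8473 / 5.8145 = 0.1457
c = 3 / 1.11^0.1457 = 3 / 1.015 = 2.955
S₃ = 2.955 × 68.2^0.1457 = 2.955 × 1.85 ≈ 5.467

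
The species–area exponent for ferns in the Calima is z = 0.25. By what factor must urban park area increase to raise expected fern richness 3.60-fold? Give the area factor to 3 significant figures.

168

(A₂/A₁)^0.25 = 3.6, so A₂/A₁ = 3.6^(1/0.25) = 3.6^4
ln(A₂/A₁) = ln 3.6 / 0.25 = 1.2809 / 0.25 = 5.1237
A₂/A₁ = e^5.1237 ≈ 168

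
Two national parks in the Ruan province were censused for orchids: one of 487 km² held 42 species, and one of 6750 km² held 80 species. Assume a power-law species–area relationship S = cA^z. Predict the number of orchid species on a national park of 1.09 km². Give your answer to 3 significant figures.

z = ln(80/42) / ln(6750/487) = 0.6444 / 2.6290 = 0.2451
c = 42 / 487^0.2451 = 42 / 4.557 = 9.216
S₃ = 9.216 × 1.09^0.2451 = 9.216 × 1.021 ≈ 9.413

9.41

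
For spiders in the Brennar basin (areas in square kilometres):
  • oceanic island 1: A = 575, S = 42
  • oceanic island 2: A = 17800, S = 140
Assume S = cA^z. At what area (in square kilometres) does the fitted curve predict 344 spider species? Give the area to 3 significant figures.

z = ln(140/42) / ln(17800/575) = 1.2040 / 3.4326 = 0.3507
c = 42 / 575^0.3507 = 42 / 9.289 = 4.522
A = (344/4.522)^(1/0.3507) ⇒ ln A = ln(76.08)/0.3507 = 12.3500
A = e^12.3500 ≈ 230970 square kilometres

231000 square kilometres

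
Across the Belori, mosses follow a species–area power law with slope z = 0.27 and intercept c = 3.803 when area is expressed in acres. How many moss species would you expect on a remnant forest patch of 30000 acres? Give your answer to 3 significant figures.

S = 3.803 × 30000^0.27
ln S = ln 3.803 + 0.27 × ln 30000 = 1.3358 + 0.27 × 10.3090 = 4.1192
S = e^4.1192 ≈ 61.51

61.5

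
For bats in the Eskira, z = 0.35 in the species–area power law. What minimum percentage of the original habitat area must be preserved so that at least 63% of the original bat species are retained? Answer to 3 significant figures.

26.7%

Need (A_new/A_old)^0.35 = 0.63, so A_new/A_old = 0.63^(1/0.35) = 0.63^2.857
ln(A_new/A_old) = ln 0.63 / 0.35 = -0.4620 / 0.35 = -1.3201
A_new/A_old = e^-1.3201 ≈ 0.2671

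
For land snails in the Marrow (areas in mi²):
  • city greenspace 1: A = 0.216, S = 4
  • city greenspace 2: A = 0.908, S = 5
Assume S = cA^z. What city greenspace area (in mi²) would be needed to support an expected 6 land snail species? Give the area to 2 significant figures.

z = ln(5/4) / ln(0.908/0.216) = 0.2231 / 1.4360 = 0.1554
c = 4 / 0.216^0.1554 = 4 / 0.7881 = 5.076
A = (6/5.076)^(1/0.1554) ⇒ ln A = ln(1.182)/0.1554 = 1.0768
A = e^1.0768 ≈ 2.935 mi²

2.9 mi²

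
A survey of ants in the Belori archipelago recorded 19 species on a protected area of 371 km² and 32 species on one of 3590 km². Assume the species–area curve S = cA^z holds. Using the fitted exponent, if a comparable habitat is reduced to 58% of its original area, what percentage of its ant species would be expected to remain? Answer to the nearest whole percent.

z = ln(32/19) / ln(3590/371) = 0.5213 / 2.2697 = 0.2297
S_new/S_old = (A_new/A_old)^z = 0.58^0.2297 = exp(0.2297 × -0.5447) = 0.8824

88%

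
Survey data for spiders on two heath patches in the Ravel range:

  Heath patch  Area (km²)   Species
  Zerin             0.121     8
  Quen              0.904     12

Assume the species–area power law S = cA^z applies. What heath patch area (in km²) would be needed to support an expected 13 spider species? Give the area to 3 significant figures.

1.34 km²

z = ln(12/8) / ln(0.904/0.121) = 0.4055 / 2.0110 = 0.2016
c = 8 / 0.121^0.2016 = 8 / 0.6532 = 12.25
A = (13/12.25)^(1/0.2016) ⇒ ln A = ln(1.062)/0.2016 = 0.2961
A = e^0.2961 ≈ 1.345 km²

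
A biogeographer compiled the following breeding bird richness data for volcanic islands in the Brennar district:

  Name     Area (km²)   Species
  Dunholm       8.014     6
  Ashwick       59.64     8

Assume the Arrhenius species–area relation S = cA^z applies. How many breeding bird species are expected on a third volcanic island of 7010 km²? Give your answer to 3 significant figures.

15.8

z = ln(8/6) / ln(59.64/8.014) = 0.2877 / 2.0071 = 0.1433
c = 6 / 8.014^0.1433 = 6 / 1.348 = 4.452
S₃ = 4.452 × 7010^0.1433 = 4.452 × 3.558 ≈ 15.84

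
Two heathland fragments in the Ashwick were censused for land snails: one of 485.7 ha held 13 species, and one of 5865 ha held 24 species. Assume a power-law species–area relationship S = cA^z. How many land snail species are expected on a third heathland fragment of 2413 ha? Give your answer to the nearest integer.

z = ln(24/13) / ln(5865/485.7) = 0.6131 / 2.4912 = 0.2461
c = 13 / 485.7^0.2461 = 13 / 4.583 = 2.837
S₃ = 2.837 × 2413^0.2461 = 2.837 × 6.8 ≈ 19.29

19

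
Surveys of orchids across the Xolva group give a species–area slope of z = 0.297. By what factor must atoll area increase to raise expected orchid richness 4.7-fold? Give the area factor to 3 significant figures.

183

(A₂/A₁)^0.297 = 4.7, so A₂/A₁ = 4.7^(1/0.297) = 4.7^3.367
ln(A₂/A₁) = ln 4.7 / 0.297 = 1.5476 / 0.297 = 5.2106
A₂/A₁ = e^5.2106 ≈ 183.2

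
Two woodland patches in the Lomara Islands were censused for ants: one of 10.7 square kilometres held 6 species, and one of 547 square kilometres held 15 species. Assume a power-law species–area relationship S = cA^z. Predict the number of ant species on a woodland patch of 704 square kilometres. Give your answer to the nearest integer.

16

z = ln(15/6) / ln(547/10.7) = 0.9163 / 3.9342 = 0.2329
c = 6 / 10.7^0.2329 = 6 / 1.737 = 3.455
S₃ = 3.455 × 704^0.2329 = 3.455 × 4.605 ≈ 15.91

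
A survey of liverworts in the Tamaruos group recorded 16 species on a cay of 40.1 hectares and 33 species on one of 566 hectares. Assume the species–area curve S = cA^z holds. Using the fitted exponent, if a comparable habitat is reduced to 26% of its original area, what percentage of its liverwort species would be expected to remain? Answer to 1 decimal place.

z = ln(33/16) / ln(566/40.1) = 0.7239 / 2.6472 = 0.2735
S_new/S_old = (A_new/A_old)^z = 0.26^0.2735 = exp(0.2735 × -1.3471) = 0.6919

69.2%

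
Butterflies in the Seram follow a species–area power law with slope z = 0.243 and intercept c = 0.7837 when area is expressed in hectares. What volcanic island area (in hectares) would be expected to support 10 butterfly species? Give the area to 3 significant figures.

35500 hectares

10 = 0.7837 × A^0.243  ⇒  A^0.243 = 10/0.7837 = 12.76
ln A = ln(12.76) / 0.243 = 2.5463 / 0.243 = 10.4787
A = e^10.4787 ≈ 35549 hectares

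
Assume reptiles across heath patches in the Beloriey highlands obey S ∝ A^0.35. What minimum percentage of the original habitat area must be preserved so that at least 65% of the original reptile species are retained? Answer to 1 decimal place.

Need (A_new/A_old)^0.35 = 0.65, so A_new/A_old = 0.65^(1/0.35) = 0.65^2.857
ln(A_new/A_old) = ln 0.65 / 0.35 = -0.4308 / 0.35 = -1.2308
A_new/A_old = e^-1.2308 ≈ 0.2921

29.2%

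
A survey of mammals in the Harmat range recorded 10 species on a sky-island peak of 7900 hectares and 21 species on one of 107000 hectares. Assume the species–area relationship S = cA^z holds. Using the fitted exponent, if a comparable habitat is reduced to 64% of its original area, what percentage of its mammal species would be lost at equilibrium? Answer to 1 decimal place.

11.9%

z = ln(21/10) / ln(107000/7900) = 0.7419 / 2.6060 = 0.2847
S_new/S_old = (A_new/A_old)^z = 0.64^0.2847 = exp(0.2847 × -0.4463) = 0.8807
Fraction lost = 1 − 0.8807 = 0.1193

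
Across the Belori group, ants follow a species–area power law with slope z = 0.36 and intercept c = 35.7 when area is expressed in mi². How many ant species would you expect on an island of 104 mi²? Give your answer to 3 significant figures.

190

S = 35.7 × 104^0.36
ln S = ln 35.7 + 0.36 × ln 104 = 3.5752 + 0.36 × 4.6444 = 5.2471
S = e^5.2471 ≈ 190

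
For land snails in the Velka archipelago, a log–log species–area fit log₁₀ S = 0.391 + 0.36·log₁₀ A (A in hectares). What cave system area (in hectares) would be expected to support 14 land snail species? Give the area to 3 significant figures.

14 = 2.46 × A^0.36  ⇒  A^0.36 = 14/2.46 = 5.69
ln A = ln(5.69) / 0.36 = 1.7387 / 0.36 = 4.8299
A = e^4.8299 ≈ 125.2 hectares

125 hectares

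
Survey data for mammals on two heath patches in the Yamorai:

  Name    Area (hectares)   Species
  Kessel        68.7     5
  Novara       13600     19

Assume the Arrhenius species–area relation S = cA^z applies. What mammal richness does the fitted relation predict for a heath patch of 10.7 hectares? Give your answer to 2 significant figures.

z = ln(19/5) / ln(13600/68.7) = 1.3350 / 5.2881 = 0.2525
c = 5 / 68.7^0.2525 = 5 / 2.909 = 1.719
S₃ = 1.719 × 10.7^0.2525 = 1.719 × 1.819 ≈ 3.127

3.1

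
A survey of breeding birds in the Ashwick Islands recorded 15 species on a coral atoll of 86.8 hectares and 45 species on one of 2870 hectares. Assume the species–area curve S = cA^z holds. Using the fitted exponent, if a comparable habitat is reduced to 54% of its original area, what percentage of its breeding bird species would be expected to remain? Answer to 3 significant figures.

82.4%

z = ln(45/15) / ln(2870/86.8) = 1.0986 / 3.4985 = 0.3140
S_new/S_old = (A_new/A_old)^z = 0.54^0.3140 = exp(0.3140 × -0.6162) = 0.8241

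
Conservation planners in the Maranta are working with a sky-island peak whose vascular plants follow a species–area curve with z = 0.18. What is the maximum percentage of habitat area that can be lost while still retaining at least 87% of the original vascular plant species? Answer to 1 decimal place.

53.9%

Need (A_new/A_old)^0.18 = 0.87, so A_new/A_old = 0.87^(1/0.18) = 0.87^5.556
ln(A_new/A_old) = ln 0.87 / 0.18 = -0.1393 / 0.18 = -0.7737
A_new/A_old = e^-0.7737 ≈ 0.4613
Fraction that can be lost = 1 − 0.4613 = 0.5387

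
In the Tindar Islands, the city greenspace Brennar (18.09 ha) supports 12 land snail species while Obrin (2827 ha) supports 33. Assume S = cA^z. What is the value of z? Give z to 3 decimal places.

Taking logs: ln S = ln c + z ln A, so z = (ln S₂ − ln S₁)/(ln A₂ − ln A₁).
z = ln(33/12) / ln(2827/18.09) = ln(2.75) / ln(156.3) = 1.0116 / 5.0516 = 0.2003

0.200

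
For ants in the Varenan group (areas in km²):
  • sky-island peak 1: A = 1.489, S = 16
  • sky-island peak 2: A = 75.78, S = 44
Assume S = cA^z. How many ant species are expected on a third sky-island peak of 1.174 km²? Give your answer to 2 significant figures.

15

z = ln(44/16) / ln(75.78/1.489) = 1.0116 / 3.9297 = 0.2574
c = 16 / 1.489^0.2574 = 16 / 1.108 = 14.44
S₃ = 14.44 × 1.174^0.2574 = 14.44 × 1.042 ≈ 15.05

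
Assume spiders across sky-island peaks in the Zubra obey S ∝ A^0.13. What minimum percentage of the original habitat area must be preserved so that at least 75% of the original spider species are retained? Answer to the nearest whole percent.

11%

Need (A_new/A_old)^0.13 = 0.75, so A_new/A_old = 0.75^(1/0.13) = 0.75^7.692
ln(A_new/A_old) = ln 0.75 / 0.13 = -0.2877 / 0.13 = -2.2129
A_new/A_old = e^-2.2129 ≈ 0.1094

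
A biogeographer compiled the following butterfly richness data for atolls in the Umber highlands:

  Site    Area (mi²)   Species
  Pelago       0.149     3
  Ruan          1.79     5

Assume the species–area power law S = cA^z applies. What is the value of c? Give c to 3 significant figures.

4.44

z = ln(S₂/S₁) / ln(A₂/A₁) = ln(5/3) / ln(1.79/0.149) = 0.5108 / 2.4860 = 0.2055
c = S₁ / A₁^z = 3 / 0.149^0.2055 = 3 / 0.6762 = 4.436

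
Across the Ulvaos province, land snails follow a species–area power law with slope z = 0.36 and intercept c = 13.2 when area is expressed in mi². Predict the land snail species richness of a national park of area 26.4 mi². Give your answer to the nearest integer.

43 species

S = 13.2 × 26.4^0.36 = 13.2 × 3.249 ≈ 42.89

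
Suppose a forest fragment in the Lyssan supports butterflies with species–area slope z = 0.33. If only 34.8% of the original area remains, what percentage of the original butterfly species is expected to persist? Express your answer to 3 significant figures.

S_new/S_old = (A_new/A_old)^z = 0.348^0.33
= exp(0.33 × ln 0.348) = exp(0.33 × -1.0556) = exp(-0.3483) ≈ 0.7059

70.6%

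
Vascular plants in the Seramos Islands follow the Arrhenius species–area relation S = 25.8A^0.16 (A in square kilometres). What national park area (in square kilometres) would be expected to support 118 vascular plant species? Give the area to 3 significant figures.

13400 square kilometres

118 = 25.8 × A^0.16  ⇒  A^0.16 = 118/25.8 = 4.574
ln A = ln(4.574) / 0.16 = 1.5203 / 0.16 = 9.5019
A = e^9.5019 ≈ 13386 square kilometres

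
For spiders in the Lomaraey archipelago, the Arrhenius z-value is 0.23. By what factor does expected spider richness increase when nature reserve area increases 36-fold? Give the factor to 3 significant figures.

2.28

S₂/S₁ = (A₂/A₁)^z = 36^0.23
ln(S₂/S₁) = 0.23 × ln 36 = 0.23 × 3.5835 = 0.8242
S₂/S₁ = e^0.8242 ≈ 2.28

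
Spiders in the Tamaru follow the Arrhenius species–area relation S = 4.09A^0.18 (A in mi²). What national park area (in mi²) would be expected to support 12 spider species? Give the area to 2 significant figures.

400 mi²

12 = 4.09 × A^0.18  ⇒  A^0.18 = 12/4.09 = 2.934
ln A = ln(2.934) / 0.18 = 1.0764 / 0.18 = 5.9798
A = e^5.9798 ≈ 395.4 mi²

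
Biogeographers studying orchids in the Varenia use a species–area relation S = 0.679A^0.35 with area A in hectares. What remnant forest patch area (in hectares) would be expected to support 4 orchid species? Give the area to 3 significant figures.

159 hectares

4 = 0.679 × A^0.35  ⇒  A^0.35 = 4/0.679 = 5.891
ln A = ln(5.891) / 0.35 = 1.7734 / 0.35 = 5.0669
A = e^5.0669 ≈ 158.7 hectares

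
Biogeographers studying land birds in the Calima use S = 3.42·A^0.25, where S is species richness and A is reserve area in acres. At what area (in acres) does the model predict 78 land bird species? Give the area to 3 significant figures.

271000 acres

78 = 3.42 × A^0.25  ⇒  A^0.25 = 78/3.42 = 22.81
ln A = ln(22.81) / 0.25 = 3.1271 / 0.25 = 12.5083
A = e^12.5083 ≈ 270566 acres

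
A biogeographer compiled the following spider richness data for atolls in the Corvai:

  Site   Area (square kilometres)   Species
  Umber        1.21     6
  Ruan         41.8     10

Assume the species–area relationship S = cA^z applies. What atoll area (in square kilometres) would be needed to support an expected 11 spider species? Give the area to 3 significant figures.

80.9 square kilometres

z = ln(10/6) / ln(41.8/1.21) = 0.5108 / 3.5423 = 0.1442
c = 6 / 1.21^0.1442 = 6 / 1.028 = 5.837
A = (11/5.837)^(1/0.1442) ⇒ ln A = ln(1.884)/0.1442 = 4.3938
A = e^4.3938 ≈ 80.95 square kilometres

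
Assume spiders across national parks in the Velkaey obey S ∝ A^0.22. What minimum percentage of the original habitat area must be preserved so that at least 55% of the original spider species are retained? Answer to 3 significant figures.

Need (A_new/A_old)^0.22 = 0.55, so A_new/A_old = 0.55^(1/0.22) = 0.55^4.545
ln(A_new/A_old) = ln 0.55 / 0.22 = -0.5978 / 0.22 = -2.7174
A_new/A_old = e^-2.7174 ≈ 0.06604

6.60%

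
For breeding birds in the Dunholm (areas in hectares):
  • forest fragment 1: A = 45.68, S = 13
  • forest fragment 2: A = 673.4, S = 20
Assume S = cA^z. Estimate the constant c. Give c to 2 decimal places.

z = ln(S₂/S₁) / ln(A₂/A₁) = ln(20/13) / ln(673.4/45.68) = 0.4308 / 2.6907 = 0.1601
c = S₁ / A₁^z = 13 / 45.68^0.1601 = 13 / 1.844 = 7.05

7.05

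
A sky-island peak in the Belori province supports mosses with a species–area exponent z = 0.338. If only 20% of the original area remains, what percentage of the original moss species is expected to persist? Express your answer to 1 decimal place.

58.0%

S_new/S_old = (A_new/A_old)^z = 0.2^0.338
= exp(0.338 × ln 0.2) = exp(0.338 × -1.6094) = exp(-0.5440) ≈ 0.5804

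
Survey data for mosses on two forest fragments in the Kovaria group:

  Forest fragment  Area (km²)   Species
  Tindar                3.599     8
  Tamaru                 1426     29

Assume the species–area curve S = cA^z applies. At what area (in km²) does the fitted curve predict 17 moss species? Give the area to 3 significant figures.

z = ln(29/8) / ln(1426/3.599) = 1.2879 / 5.9820 = 0.2153
c = 8 / 3.599^0.2153 = 8 / 1.317 = 6.072
A = (17/6.072)^(1/0.2153) ⇒ ln A = ln(2.8)/0.2153 = 4.7819
A = e^4.7819 ≈ 119.3 km²

119 km²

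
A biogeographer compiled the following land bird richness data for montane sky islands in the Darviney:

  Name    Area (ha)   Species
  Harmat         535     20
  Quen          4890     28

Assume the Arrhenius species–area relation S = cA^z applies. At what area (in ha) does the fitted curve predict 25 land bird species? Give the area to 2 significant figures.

z = ln(28/20) / ln(4890/535) = 0.3365 / 2.2127 = 0.1521
c = 20 / 535^0.1521 = 20 / 2.599 = 7.694
A = (25/7.694)^(1/0.1521) ⇒ ln A = ln(3.249)/0.1521 = 7.7497
A = e^7.7497 ≈ 2321 ha

2300 ha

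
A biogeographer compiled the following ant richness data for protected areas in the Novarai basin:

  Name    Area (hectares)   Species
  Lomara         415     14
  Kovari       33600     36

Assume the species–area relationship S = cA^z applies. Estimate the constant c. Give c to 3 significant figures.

3.83

z = ln(S₂/S₁) / ln(A₂/A₁) = ln(36/14) / ln(33600/415) = 0.9445 / 4.3940 = 0.2149
c = S₁ / A₁^z = 14 / 415^0.2149 = 14 / 3.654 = 3.832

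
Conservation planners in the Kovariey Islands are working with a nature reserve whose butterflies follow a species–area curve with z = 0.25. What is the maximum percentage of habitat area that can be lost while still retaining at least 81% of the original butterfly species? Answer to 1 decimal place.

Need (A_new/A_old)^0.25 = 0.81, so A_new/A_old = 0.81^(1/0.25) = 0.81^4
ln(A_new/A_old) = ln 0.81 / 0.25 = -0.2107 / 0.25 = -0.8429
A_new/A_old = e^-0.8429 ≈ 0.4305
Fraction that can be lost = 1 − 0.4305 = 0.5695

57.0%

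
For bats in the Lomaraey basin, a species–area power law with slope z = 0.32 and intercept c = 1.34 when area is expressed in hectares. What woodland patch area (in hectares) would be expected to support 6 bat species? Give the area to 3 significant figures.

108 hectares

6 = 1.34 × A^0.32  ⇒  A^0.32 = 6/1.34 = 4.478
ln A = ln(4.478) / 0.32 = 1.4991 / 0.32 = 4.6847
A = e^4.6847 ≈ 108.3 hectares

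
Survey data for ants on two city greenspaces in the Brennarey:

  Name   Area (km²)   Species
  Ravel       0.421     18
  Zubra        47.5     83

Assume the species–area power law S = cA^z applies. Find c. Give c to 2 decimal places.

23.81

z = ln(S₂/S₁) / ln(A₂/A₁) = ln(83/18) / ln(47.5/0.421) = 1.5285 / 4.7259 = 0.3234
c = S₁ / A₁^z = 18 / 0.421^0.3234 = 18 / 0.7559 = 23.81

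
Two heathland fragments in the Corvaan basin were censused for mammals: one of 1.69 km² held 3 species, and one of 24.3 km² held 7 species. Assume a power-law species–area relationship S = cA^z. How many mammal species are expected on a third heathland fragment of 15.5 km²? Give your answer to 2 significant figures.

6.1

z = ln(7/3) / ln(24.3/1.69) = 0.8473 / 2.6657 = 0.3178
c = 3 / 1.69^0.3178 = 3 / 1.181 = 2.539
S₃ = 2.539 × 15.5^0.3178 = 2.539 × 2.39 ≈ 6.068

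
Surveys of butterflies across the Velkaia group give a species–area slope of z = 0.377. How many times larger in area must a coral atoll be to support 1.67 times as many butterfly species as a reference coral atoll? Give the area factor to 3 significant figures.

3.90

(A₂/A₁)^0.377 = 1.67, so A₂/A₁ = 1.67^(1/0.377) = 1.67^2.653
ln(A₂/A₁) = ln 1.67 / 0.377 = 0.5128 / 0.377 = 1.3603
A₂/A₁ = e^1.3603 ≈ 3.897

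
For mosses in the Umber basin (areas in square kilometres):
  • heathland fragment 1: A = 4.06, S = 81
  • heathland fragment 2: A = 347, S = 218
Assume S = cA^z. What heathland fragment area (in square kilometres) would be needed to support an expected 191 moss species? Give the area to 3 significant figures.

192 square kilometres

z = ln(218/81) / ln(347/4.06) = 0.9900 / 4.4481 = 0.2226
c = 81 / 4.06^0.2226 = 81 / 1.366 = 59.3
A = (191/59.3)^(1/0.2226) ⇒ ln A = ln(3.221)/0.2226 = 5.2553
A = e^5.2553 ≈ 191.6 square kilometres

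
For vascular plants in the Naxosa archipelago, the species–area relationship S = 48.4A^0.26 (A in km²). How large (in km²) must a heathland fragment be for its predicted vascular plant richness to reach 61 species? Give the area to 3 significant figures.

61 = 48.4 × A^0.26  ⇒  A^0.26 = 61/48.4 = 1.26
ln A = ln(1.26) / 0.26 = 0.2314 / 0.26 = 0.8899
A = e^0.8899 ≈ 2.435 km²

2.43 km²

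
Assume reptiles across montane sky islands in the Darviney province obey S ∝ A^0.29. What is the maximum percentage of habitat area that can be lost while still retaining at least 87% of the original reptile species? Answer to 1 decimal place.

38.1%

Need (A_new/A_old)^0.29 = 0.87, so A_new/A_old = 0.87^(1/0.29) = 0.87^3.448
ln(A_new/A_old) = ln 0.87 / 0.29 = -0.1393 / 0.29 = -0.4802
A_new/A_old = e^-0.4802 ≈ 0.6187
Fraction that can be lost = 1 − 0.6187 = 0.3813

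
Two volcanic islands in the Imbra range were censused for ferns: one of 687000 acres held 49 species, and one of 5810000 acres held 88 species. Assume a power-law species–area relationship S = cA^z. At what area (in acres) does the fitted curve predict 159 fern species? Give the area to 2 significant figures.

z = ln(88/49) / ln(5810000/687000) = 0.5855 / 2.1350 = 0.2742
c = 49 / 687000^0.2742 = 49 / 39.88 = 1.229
A = (159/1.229)^(1/0.2742) ⇒ ln A = ln(129.4)/0.2742 = 17.7322
A = e^17.7322 ≈ 50231673 acres

50000000 acres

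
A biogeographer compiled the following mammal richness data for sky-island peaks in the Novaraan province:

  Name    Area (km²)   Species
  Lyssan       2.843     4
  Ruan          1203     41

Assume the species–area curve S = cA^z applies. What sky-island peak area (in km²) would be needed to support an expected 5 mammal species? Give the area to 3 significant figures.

5.08 km²

z = ln(41/4) / ln(1203/2.843) = 2.3273 / 6.0477 = 0.3848
c = 4 / 2.843^0.3848 = 4 / 1.495 = 2.676
A = (5/2.676)^(1/0.3848) ⇒ ln A = ln(1.869)/0.3848 = 1.6247
A = e^1.6247 ≈ 5.077 km²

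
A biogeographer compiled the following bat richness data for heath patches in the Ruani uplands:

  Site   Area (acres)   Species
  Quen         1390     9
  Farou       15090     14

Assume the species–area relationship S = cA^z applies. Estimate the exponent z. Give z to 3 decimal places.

Taking logs: ln S = ln c + z ln A, so z = (ln S₂ − ln S₁)/(ln A₂ − ln A₁).
z = ln(14/9) / ln(15090/1390) = ln(1.556) / ln(10.86) = 0.4418 / 2.3847 = 0.1853

0.185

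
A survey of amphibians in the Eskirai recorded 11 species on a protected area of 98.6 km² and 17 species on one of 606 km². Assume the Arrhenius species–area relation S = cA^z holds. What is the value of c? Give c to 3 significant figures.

z = ln(S₂/S₁) / ln(A₂/A₁) = ln(17/11) / ln(606/98.6) = 0.4353 / 1.8158 = 0.2397
c = S₁ / A₁^z = 11 / 98.6^0.2397 = 11 / 3.006 = 3.659

3.66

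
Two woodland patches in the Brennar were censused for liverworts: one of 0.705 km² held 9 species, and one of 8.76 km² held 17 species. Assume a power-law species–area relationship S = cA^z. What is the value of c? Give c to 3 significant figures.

z = ln(S₂/S₁) / ln(A₂/A₁) = ln(17/9) / ln(8.76/0.705) = 0.6360 / 2.5198 = 0.2524
c = S₁ / A₁^z = 9 / 0.705^0.2524 = 9 / 0.9156 = 9.83

9.83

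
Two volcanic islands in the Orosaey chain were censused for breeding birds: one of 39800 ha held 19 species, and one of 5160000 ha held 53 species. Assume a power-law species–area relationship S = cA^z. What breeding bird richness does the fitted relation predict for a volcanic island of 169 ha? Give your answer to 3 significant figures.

6.01

z = ln(53/19) / ln(5160000/39800) = 1.0259 / 4.8648 = 0.2109
c = 19 / 39800^0.2109 = 19 / 9.332 = 2.036
S₃ = 2.036 × 169^0.2109 = 2.036 × 2.95 ≈ 6.006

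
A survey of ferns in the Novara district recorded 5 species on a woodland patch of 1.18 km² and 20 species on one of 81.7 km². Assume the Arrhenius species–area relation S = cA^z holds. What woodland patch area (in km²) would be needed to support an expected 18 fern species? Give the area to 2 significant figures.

59 km²

z = ln(20/5) / ln(81.7/1.18) = 1.3863 / 4.2375 = 0.3271
c = 5 / 1.18^0.3271 = 5 / 1.056 = 4.736
A = (18/4.736)^(1/0.3271) ⇒ ln A = ln(3.8)/0.3271 = 4.0810
A = e^4.0810 ≈ 59.2 km²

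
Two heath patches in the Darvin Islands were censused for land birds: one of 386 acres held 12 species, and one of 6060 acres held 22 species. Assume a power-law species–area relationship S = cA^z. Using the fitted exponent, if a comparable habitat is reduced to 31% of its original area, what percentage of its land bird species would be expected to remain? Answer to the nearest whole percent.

z = ln(22/12) / ln(6060/386) = 0.6061 / 2.7536 = 0.2201
S_new/S_old = (A_new/A_old)^z = 0.31^0.2201 = exp(0.2201 × -1.1712) = 0.7727

77%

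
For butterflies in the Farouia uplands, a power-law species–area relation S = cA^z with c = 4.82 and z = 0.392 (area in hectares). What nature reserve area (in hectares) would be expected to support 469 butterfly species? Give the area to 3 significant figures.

118000 hectares

469 = 4.82 × A^0.392  ⇒  A^0.392 = 469/4.82 = 97.3
ln A = ln(97.3) / 0.392 = 4.5778 / 0.392 = 11.6781
A = e^11.6781 ≈ 117964 hectares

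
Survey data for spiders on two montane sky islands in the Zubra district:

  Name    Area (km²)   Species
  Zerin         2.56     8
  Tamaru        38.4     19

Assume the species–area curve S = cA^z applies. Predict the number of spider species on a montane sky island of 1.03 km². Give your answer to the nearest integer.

6

z = ln(19/8) / ln(38.4/2.56) = 0.8650 / 2.7081 = 0.3194
c = 8 / 2.56^0.3194 = 8 / 1.35 = 5.925
S₃ = 5.925 × 1.03^0.3194 = 5.925 × 1.009 ≈ 5.981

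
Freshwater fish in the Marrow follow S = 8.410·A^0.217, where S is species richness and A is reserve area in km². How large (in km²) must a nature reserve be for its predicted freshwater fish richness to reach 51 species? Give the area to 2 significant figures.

4000 km²

51 = 8.41 × A^0.217  ⇒  A^0.217 = 51/8.41 = 6.064
ln A = ln(6.064) / 0.217 = 1.8024 / 0.217 = 8.3060
A = e^8.3060 ≈ 4048 km²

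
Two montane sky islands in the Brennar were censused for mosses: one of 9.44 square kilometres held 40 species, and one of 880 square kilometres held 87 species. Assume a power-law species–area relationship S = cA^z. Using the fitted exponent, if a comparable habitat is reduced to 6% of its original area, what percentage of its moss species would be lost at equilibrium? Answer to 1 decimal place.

38.2%

z = ln(87/40) / ln(880/9.44) = 0.7770 / 4.5350 = 0.1713
S_new/S_old = (A_new/A_old)^z = 0.06^0.1713 = exp(0.1713 × -2.8134) = 0.6175
Fraction lost = 1 − 0.6175 = 0.3825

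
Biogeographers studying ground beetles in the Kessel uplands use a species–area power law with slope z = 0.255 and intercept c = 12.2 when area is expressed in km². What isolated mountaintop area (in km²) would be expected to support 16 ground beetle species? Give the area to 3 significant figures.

16 = 12.2 × A^0.255  ⇒  A^0.255 = 16/12.2 = 1.311
ln A = ln(1.311) / 0.255 = 0.2712 / 0.255 = 1.0633
A = e^1.0633 ≈ 2.896 km²

2.90 km²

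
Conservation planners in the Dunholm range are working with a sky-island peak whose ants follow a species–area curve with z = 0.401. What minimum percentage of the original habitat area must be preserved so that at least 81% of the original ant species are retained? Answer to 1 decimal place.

59.1%

Need (A_new/A_old)^0.401 = 0.81, so A_new/A_old = 0.81^(1/0.401) = 0.81^2.494
ln(A_new/A_old) = ln 0.81 / 0.401 = -0.2107 / 0.401 = -0.5255
A_new/A_old = e^-0.5255 ≈ 0.5913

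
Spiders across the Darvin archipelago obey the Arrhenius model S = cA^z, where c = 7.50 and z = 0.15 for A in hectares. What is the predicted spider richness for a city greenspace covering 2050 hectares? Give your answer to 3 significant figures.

23.5

S = 7.5 × 2050^0.15
ln S = ln 7.5 + 0.15 × ln 2050 = 2.0149 + 0.15 × 7.6256 = 3.1587
S = e^3.1587 ≈ 23.54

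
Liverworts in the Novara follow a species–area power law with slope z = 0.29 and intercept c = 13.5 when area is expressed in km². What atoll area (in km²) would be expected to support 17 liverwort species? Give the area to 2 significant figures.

17 = 13.5 × A^0.29  ⇒  A^0.29 = 17/13.5 = 1.259
ln A = ln(1.259) / 0.29 = 0.2305 / 0.29 = 0.7949
A = e^0.7949 ≈ 2.214 km²

2.2 km²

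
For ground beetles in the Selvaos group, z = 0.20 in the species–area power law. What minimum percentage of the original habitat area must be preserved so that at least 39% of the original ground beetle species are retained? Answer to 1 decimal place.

Need (A_new/A_old)^0.2 = 0.39, so A_new/A_old = 0.39^(1/0.2) = 0.39^5
ln(A_new/A_old) = ln 0.39 / 0.2 = -0.9416 / 0.2 = -4.7080
A_new/A_old = e^-4.7080 ≈ 0.009022

0.9%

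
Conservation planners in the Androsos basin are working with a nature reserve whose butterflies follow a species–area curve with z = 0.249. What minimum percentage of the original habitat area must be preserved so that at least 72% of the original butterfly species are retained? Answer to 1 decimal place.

Need (A_new/A_old)^0.249 = 0.72, so A_new/A_old = 0.72^(1/0.249) = 0.72^4.016
ln(A_new/A_old) = ln 0.72 / 0.249 = -0.3285 / 0.249 = -1.3193
A_new/A_old = e^-1.3193 ≈ 0.2673

26.7%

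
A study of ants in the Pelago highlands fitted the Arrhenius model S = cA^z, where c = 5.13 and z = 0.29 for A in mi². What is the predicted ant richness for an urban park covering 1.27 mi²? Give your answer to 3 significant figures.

S = 5.13 × 1.27^0.29
ln S = ln 5.13 + 0.29 × ln 1.27 = 1.6351 + 0.29 × 0.2390 = 1.7044
S = e^1.7044 ≈ 5.498

5.50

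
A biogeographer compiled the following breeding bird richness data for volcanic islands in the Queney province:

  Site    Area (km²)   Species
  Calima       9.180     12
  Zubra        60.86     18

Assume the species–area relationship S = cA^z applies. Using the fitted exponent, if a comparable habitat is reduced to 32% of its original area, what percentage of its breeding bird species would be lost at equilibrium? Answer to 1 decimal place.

z = ln(18/12) / ln(60.86/9.18) = 0.4055 / 1.8915 = 0.2144
S_new/S_old = (A_new/A_old)^z = 0.32^0.2144 = exp(0.2144 × -1.1394) = 0.7833
Fraction lost = 1 − 0.7833 = 0.2167

21.7%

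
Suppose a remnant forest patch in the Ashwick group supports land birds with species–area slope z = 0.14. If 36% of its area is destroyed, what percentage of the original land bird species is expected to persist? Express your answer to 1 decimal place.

S_new/S_old = (A_new/A_old)^z = 0.64^0.14
= exp(0.14 × ln 0.64) = exp(0.14 × -0.4463) = exp(-0.0625) ≈ 0.9394

93.9%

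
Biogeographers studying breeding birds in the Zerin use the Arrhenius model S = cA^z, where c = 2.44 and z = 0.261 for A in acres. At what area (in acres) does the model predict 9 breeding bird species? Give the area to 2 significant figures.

9 = 2.44 × A^0.261  ⇒  A^0.261 = 9/2.44 = 3.689
ln A = ln(3.689) / 0.261 = 1.3052 / 0.261 = 5.0009
A = e^5.0009 ≈ 148.5 acres

150 acres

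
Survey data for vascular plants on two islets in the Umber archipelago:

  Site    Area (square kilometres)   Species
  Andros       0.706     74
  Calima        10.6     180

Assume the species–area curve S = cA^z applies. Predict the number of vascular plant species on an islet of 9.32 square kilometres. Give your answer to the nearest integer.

z = ln(180/74) / ln(10.6/0.706) = 0.8889 / 2.7090 = 0.3281
c = 74 / 0.706^0.3281 = 74 / 0.892 = 82.96
S₃ = 82.96 × 9.32^0.3281 = 82.96 × 2.08 ≈ 172.6

173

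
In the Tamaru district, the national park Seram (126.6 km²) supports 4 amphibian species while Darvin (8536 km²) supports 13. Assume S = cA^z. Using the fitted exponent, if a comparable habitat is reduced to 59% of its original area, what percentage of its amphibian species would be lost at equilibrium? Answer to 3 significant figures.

13.7%

z = ln(13/4) / ln(8536/126.6) = 1.1787 / 4.2110 = 0.2799
S_new/S_old = (A_new/A_old)^z = 0.59^0.2799 = exp(0.2799 × -0.5276) = 0.8627
Fraction lost = 1 − 0.8627 = 0.1373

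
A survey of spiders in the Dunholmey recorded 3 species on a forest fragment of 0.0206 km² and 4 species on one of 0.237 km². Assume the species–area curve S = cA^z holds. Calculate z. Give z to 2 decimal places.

0.12

Taking logs: ln S = ln c + z ln A, so z = (ln S₂ − ln S₁)/(ln A₂ − ln A₁).
z = ln(4/3) / ln(0.237/0.0206) = ln(1.333) / ln(11.5) = 0.2877 / 2.4428 = 0.1178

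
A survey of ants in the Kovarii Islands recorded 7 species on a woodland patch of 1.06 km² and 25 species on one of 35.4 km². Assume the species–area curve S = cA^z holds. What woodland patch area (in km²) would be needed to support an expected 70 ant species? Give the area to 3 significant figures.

z = ln(25/7) / ln(35.4/1.06) = 1.2730 / 3.5084 = 0.3628
c = 7 / 1.06^0.3628 = 7 / 1.021 = 6.854
A = (70/6.854)^(1/0.3628) ⇒ ln A = ln(10.21)/0.3628 = 6.4045
A = e^6.4045 ≈ 604.5 km²

605 km²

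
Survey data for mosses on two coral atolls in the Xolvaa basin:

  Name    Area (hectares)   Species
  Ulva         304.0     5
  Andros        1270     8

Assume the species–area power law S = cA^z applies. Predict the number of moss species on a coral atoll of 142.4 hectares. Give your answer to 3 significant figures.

3.90

z = ln(8/5) / ln(1270/304) = 0.4700 / 1.4297 = 0.3287
c = 5 / 304^0.3287 = 5 / 6.549 = 0.7634
S₃ = 0.7634 × 142.4^0.3287 = 0.7634 × 5.104 ≈ 3.897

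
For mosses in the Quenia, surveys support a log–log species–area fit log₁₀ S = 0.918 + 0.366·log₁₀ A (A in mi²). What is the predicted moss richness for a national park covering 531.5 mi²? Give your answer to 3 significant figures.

82.3

S = 8.279 × 531.5^0.366 = 8.279 × 9.943 ≈ 82.33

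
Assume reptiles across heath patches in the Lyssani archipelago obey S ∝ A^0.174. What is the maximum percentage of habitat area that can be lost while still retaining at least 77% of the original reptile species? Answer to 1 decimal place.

Need (A_new/A_old)^0.174 = 0.77, so A_new/A_old = 0.77^(1/0.174) = 0.77^5.747
ln(A_new/A_old) = ln 0.77 / 0.174 = -0.2614 / 0.174 = -1.5021
A_new/A_old = e^-1.5021 ≈ 0.2227
Fraction that can be lost = 1 − 0.2227 = 0.7773

77.7%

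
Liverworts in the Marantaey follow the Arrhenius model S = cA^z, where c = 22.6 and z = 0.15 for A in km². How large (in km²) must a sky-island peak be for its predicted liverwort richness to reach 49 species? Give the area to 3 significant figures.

49 = 22.6 × A^0.15  ⇒  A^0.15 = 49/22.6 = 2.168
ln A = ln(2.168) / 0.15 = 0.7739 / 0.15 = 5.1591
A = e^5.1591 ≈ 174 km²

174 km²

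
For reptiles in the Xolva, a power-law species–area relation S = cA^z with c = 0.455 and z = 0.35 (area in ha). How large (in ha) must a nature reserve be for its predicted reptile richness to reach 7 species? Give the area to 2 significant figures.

7 = 0.455 × A^0.35  ⇒  A^0.35 = 7/0.455 = 15.38
ln A = ln(15.38) / 0.35 = 2.7334 / 0.35 = 7.8096
A = e^7.8096 ≈ 2464 ha

2500 ha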